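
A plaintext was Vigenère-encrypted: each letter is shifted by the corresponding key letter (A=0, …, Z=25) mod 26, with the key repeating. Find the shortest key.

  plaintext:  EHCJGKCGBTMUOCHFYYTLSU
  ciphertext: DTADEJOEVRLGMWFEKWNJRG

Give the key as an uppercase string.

  i= 0: D-E = 25 → Z
  i= 1: T-H = 12 → M
  i= 2: A-C = 24 → Y
  i= 3: D-J = 20 → U
  i= 4: E-G = 24 → Y
  i= 5: J-K = 25 → Z
  i= 6: O-C = 12 → M
  i= 7: E-G = 24 → Y
  i= 8: V-B = 20 → U
  i= 9: R-T = 24 → Y
  i=10: L-M = 25 → Z
  i=11: G-U = 12 → M
  i=12: M-O = 24 → Y
  i=13: W-C = 20 → U
  i=14: F-H = 24 → Y
  i=15: E-F = 25 → Z
  i=16: K-Y = 12 → M
  i=17: W-Y = 24 → Y
  i=18: N-T = 20 → U
  i=19: J-L = 24 → Y
  i=20: R-S = 25 → Z
  i=21: G-U = 12 → M
  shifts repeat with period 5: ZMYUY

ZMYUY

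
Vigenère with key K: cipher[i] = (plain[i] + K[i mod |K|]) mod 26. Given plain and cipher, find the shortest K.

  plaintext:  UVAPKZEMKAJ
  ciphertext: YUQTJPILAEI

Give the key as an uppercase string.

EZQ

  i= 0: Y-U =  4 → E
  i= 1: U-V = 25 → Z
  i= 2: Q-A = 16 → Q
  i= 3: T-P =  4 → E
  i= 4: J-K = 25 → Z
  i= 5: P-Z = 16 → Q
  i= 6: I-E =  4 → E
  i= 7: L-M = 25 → Z
  i= 8: A-K = 16 → Q
  i= 9: E-A =  4 → E
  i=10: I-J = 25 → Z
  shifts repeat with period 3: EZQ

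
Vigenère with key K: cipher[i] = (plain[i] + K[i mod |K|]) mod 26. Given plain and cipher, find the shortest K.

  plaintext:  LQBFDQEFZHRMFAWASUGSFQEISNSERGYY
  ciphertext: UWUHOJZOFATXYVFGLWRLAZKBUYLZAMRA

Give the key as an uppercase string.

JGTCLTV

  i= 0: U-L =  9 → J
  i= 1: W-Q =  6 → G
  i= 2: U-B = 19 → T
  i= 3: H-F =  2 → C
  i= 4: O-D = 11 → L
  i= 5: J-Q = 19 → T
  i= 6: Z-E = 21 → V
  i= 7: O-F =  9 → J
  i= 8: F-Z =  6 → G
  i= 9: A-H = 19 → T
  i=10: T-R =  2 → C
  i=11: X-M = 11 → L
  i=12: Y-F = 19 → T
  i=13: V-A = 21 → V
  i=14: F-W =  9 → J
  i=15: G-A =  6 → G
  i=16: L-S = 19 → T
  i=17: W-U =  2 → C
  i=18: R-G = 11 → L
  i=19: L-S = 19 → T
  i=20: A-F = 21 → V
  i=21: Z-Q =  9 → J
  i=22: K-E =  6 → G
  i=23: B-I = 19 → T
  i=24: U-S =  2 → C
  i=25: Y-N = 11 → L
  i=26: L-S = 19 → T
  i=27: Z-E = 21 → V
  i=28: A-R =  9 → J
  i=29: M-G =  6 → G
  i=30: R-Y = 19 → T
  i=31: A-Y =  2 → C
  shifts repeat with period 7: JGTCLTV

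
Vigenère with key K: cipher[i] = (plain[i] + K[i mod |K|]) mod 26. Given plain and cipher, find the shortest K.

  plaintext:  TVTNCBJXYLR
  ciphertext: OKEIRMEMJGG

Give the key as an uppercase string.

VPL

  i= 0: O-T = 21 → V
  i= 1: K-V = 15 → P
  i= 2: E-T = 11 → L
  i= 3: I-N = 21 → V
  i= 4: R-C = 15 → P
  i= 5: M-B = 11 → L
  i= 6: E-J = 21 → V
  i= 7: M-X = 15 → P
  i= 8: J-Y = 11 → L
  i= 9: G-L = 21 → V
  i=10: G-R = 15 → P
  shifts repeat with period 3: VPL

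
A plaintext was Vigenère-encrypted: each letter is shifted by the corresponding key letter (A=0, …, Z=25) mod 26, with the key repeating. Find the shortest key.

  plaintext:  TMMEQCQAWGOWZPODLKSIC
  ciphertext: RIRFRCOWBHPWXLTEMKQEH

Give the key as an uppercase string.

  i= 0: R-T = 24 → Y
  i= 1: I-M = 22 → W
  i= 2: R-M =  5 → F
  i= 3: F-E =  1 → B
  i= 4: R-Q =  1 → B
  i= 5: C-C =  0 → A
  i= 6: O-Q = 24 → Y
  i= 7: W-A = 22 → W
  i= 8: B-W =  5 → F
  i= 9: H-G =  1 → B
  i=10: P-O =  1 → B
  i=11: W-W =  0 → A
  i=12: X-Z = 24 → Y
  i=13: L-P = 22 → W
  i=14: T-O =  5 → F
  i=15: E-D =  1 → B
  i=16: M-L =  1 → B
  i=17: K-K =  0 → A
  i=18: Q-S = 24 → Y
  i=19: E-I = 22 → W
  i=20: H-C =  5 → F
  shifts repeat with period 6: YWFBBA

YWFBBA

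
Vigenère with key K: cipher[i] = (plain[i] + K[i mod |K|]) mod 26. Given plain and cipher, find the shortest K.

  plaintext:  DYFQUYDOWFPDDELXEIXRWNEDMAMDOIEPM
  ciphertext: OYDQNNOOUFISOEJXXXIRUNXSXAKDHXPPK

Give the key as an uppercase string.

  i= 0: O-D = 11 → L
  i= 1: Y-Y =  0 → A
  i= 2: D-F = 24 → Y
  i= 3: Q-Q =  0 → A
  i= 4: N-U = 19 → T
  i= 5: N-Y = 15 → P
  i= 6: O-D = 11 → L
  i= 7: O-O =  0 → A
  i= 8: U-W = 24 → Y
  i= 9: F-F =  0 → A
  i=10: I-P = 19 → T
  i=11: S-D = 15 → P
  i=12: O-D = 11 → L
  i=13: E-E =  0 → A
  i=14: J-L = 24 → Y
  i=15: X-X =  0 → A
  i=16: X-E = 19 → T
  i=17: X-I = 15 → P
  i=18: I-X = 11 → L
  i=19: R-R =  0 → A
  i=20: U-W = 24 → Y
  i=21: N-N =  0 → A
  i=22: X-E = 19 → T
  i=23: S-D = 15 → P
  i=24: X-M = 11 → L
  i=25: A-A =  0 → A
  i=26: K-M = 24 → Y
  i=27: D-D =  0 → A
  i=28: H-O = 19 → T
  i=29: X-I = 15 → P
  i=30: P-E = 11 → L
  i=31: P-P =  0 → A
  i=32: K-M = 24 → Y
  shifts repeat with period 6: LAYATP

LAYATP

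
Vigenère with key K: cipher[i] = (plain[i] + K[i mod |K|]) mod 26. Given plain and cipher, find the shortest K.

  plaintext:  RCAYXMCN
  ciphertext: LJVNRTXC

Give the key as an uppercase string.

  i= 0: L-R = 20 → U
  i= 1: J-C =  7 → H
  i= 2: V-A = 21 → V
  i= 3: N-Y = 15 → P
  i= 4: R-X = 20 → U
  i= 5: T-M =  7 → H
  i= 6: X-C = 21 → V
  i= 7: C-N = 15 → P
  shifts repeat with period 4: UHVP

UHVP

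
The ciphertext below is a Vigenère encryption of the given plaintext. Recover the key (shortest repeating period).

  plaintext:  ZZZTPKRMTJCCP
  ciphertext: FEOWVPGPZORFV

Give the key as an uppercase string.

  i= 0: F-Z =  6 → G
  i= 1: E-Z =  5 → F
  i= 2: O-Z = 15 → P
  i= 3: W-T =  3 → D
  i= 4: V-P =  6 → G
  i= 5: P-K =  5 → F
  i= 6: G-R = 15 → P
  i= 7: P-M =  3 → D
  i= 8: Z-T =  6 → G
  i= 9: O-J =  5 → F
  i=10: R-C = 15 → P
  i=11: F-C =  3 → D
  i=12: V-P =  6 → G
  shifts repeat with period 4: GFPD

GFPD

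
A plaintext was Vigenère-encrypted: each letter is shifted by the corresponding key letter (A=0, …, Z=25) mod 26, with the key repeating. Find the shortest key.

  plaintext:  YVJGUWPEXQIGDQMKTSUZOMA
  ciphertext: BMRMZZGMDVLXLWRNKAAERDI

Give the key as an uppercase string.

DRIGF

  i= 0: B-Y =  3 → D
  i= 1: M-V = 17 → R
  i= 2: R-J =  8 → I
  i= 3: M-G =  6 → G
  i= 4: Z-U =  5 → F
  i= 5: Z-W =  3 → D
  i= 6: G-P = 17 → R
  i= 7: M-E =  8 → I
  i= 8: D-X =  6 → G
  i= 9: V-Q =  5 → F
  i=10: L-I =  3 → D
  i=11: X-G = 17 → R
  i=12: L-D =  8 → I
  i=13: W-Q =  6 → G
  i=14: R-M =  5 → F
  i=15: N-K =  3 → D
  i=16: K-T = 17 → R
  i=17: A-S =  8 → I
  i=18: A-U =  6 → G
  i=19: E-Z =  5 → F
  i=20: R-O =  3 → D
  i=21: D-M = 17 → R
  i=22: I-A =  8 → I
  shifts repeat with period 5: DRIGF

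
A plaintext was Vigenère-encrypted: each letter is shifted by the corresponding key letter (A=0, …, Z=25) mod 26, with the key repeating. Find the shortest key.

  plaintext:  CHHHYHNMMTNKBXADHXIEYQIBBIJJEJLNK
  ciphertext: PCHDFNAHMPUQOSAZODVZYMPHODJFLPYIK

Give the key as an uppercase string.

  i= 0: P-C = 13 → N
  i= 1: C-H = 21 → V
  i= 2: H-H =  0 → A
  i= 3: D-H = 22 → W
  i= 4: F-Y =  7 → H
  i= 5: N-H =  6 → G
  i= 6: A-N = 13 → N
  i= 7: H-M = 21 → V
  i= 8: M-M =  0 → A
  i= 9: P-T = 22 → W
  i=10: U-N =  7 → H
  i=11: Q-K =  6 → G
  i=12: O-B = 13 → N
  i=13: S-X = 21 → V
  i=14: A-A =  0 → A
  i=15: Z-D = 22 → W
  i=16: O-H =  7 → H
  i=17: D-X =  6 → G
  i=18: V-I = 13 → N
  i=19: Z-E = 21 → V
  i=20: Y-Y =  0 → A
  i=21: M-Q = 22 → W
  i=22: P-I =  7 → H
  i=23: H-B =  6 → G
  i=24: O-B = 13 → N
  i=25: D-I = 21 → V
  i=26: J-J =  0 → A
  i=27: F-J = 22 → W
  i=28: L-E =  7 → H
  i=29: P-J =  6 → G
  i=30: Y-L = 13 → N
  i=31: I-N = 21 → V
  i=32: K-K =  0 → A
  shifts repeat with period 6: NVAWHG

NVAWHG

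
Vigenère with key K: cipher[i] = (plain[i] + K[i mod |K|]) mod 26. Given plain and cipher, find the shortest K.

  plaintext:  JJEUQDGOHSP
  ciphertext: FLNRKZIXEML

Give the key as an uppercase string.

WCJXU

  i= 0: F-J = 22 → W
  i= 1: L-J =  2 → C
  i= 2: N-E =  9 → J
  i= 3: R-U = 23 → X
  i= 4: K-Q = 20 → U
  i= 5: Z-D = 22 → W
  i= 6: I-G =  2 → C
  i= 7: X-O =  9 → J
  i= 8: E-H = 23 → X
  i= 9: M-S = 20 → U
  i=10: L-P = 22 → W
  shifts repeat with period 5: WCJXU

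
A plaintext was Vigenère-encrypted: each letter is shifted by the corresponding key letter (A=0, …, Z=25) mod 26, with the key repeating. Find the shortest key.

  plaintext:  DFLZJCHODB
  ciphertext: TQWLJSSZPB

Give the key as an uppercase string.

  i= 0: T-D = 16 → Q
  i= 1: Q-F = 11 → L
  i= 2: W-L = 11 → L
  i= 3: L-Z = 12 → M
  i= 4: J-J =  0 → A
  i= 5: S-C = 16 → Q
  i= 6: S-H = 11 → L
  i= 7: Z-O = 11 → L
  i= 8: P-D = 12 → M
  i= 9: B-B =  0 → A
  shifts repeat with period 5: QLLMA

QLLMA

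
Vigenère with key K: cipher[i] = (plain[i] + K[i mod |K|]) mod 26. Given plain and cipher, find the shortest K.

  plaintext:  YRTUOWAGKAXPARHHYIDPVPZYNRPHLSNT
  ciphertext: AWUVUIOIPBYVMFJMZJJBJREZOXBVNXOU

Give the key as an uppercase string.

  i= 0: A-Y =  2 → C
  i= 1: W-R =  5 → F
  i= 2: U-T =  1 → B
  i= 3: V-U =  1 → B
  i= 4: U-O =  6 → G
  i= 5: I-W = 12 → M
  i= 6: O-A = 14 → O
  i= 7: I-G =  2 → C
  i= 8: P-K =  5 → F
  i= 9: B-A =  1 → B
  i=10: Y-X =  1 → B
  i=11: V-P =  6 → G
  i=12: M-A = 12 → M
  i=13: F-R = 14 → O
  i=14: J-H =  2 → C
  i=15: M-H =  5 → F
  i=16: Z-Y =  1 → B
  i=17: J-I =  1 → B
  i=18: J-D =  6 → G
  i=19: B-P = 12 → M
  i=20: J-V = 14 → O
  i=21: R-P =  2 → C
  i=22: E-Z =  5 → F
  i=23: Z-Y =  1 → B
  i=24: O-N =  1 → B
  i=25: X-R =  6 → G
  i=26: B-P = 12 → M
  i=27: V-H = 14 → O
  i=28: N-L =  2 → C
  i=29: X-S =  5 → F
  i=30: O-N =  1 → B
  i=31: U-T =  1 → B
  shifts repeat with period 7: CFBBGMO

CFBBGMO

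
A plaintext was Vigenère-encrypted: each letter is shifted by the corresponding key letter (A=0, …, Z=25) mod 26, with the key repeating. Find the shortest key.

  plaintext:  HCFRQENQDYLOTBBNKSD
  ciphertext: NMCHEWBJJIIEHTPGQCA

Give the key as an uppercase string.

  i= 0: N-H =  6 → G
  i= 1: M-C = 10 → K
  i= 2: C-F = 23 → X
  i= 3: H-R = 16 → Q
  i= 4: E-Q = 14 → O
  i= 5: W-E = 18 → S
  i= 6: B-N = 14 → O
  i= 7: J-Q = 19 → T
  i= 8: J-D =  6 → G
  i= 9: I-Y = 10 → K
  i=10: I-L = 23 → X
  i=11: E-O = 16 → Q
  i=12: H-T = 14 → O
  i=13: T-B = 18 → S
  i=14: P-B = 14 → O
  i=15: G-N = 19 → T
  i=16: Q-K =  6 → G
  i=17: C-S = 10 → K
  i=18: A-D = 23 → X
  shifts repeat with period 8: GKXQOSOT

GKXQOSOT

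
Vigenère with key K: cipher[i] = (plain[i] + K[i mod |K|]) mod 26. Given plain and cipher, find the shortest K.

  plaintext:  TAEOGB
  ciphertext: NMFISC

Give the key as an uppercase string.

  i= 0: N-T = 20 → U
  i= 1: M-A = 12 → M
  i= 2: F-E =  1 → B
  i= 3: I-O = 20 → U
  i= 4: S-G = 12 → M
  i= 5: C-B =  1 → B
  shifts repeat with period 3: UMB

UMB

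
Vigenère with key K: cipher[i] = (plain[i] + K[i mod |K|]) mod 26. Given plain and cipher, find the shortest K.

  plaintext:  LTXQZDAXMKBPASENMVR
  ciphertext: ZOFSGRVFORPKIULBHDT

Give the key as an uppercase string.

  i= 0: Z-L = 14 → O
  i= 1: O-T = 21 → V
  i= 2: F-X =  8 → I
  i= 3: S-Q =  2 → C
  i= 4: G-Z =  7 → H
  i= 5: R-D = 14 → O
  i= 6: V-A = 21 → V
  i= 7: F-X =  8 → I
  i= 8: O-M =  2 → C
  i= 9: R-K =  7 → H
  i=10: P-B = 14 → O
  i=11: K-P = 21 → V
  i=12: I-A =  8 → I
  i=13: U-S =  2 → C
  i=14: L-E =  7 → H
  i=15: B-N = 14 → O
  i=16: H-M = 21 → V
  i=17: D-V =  8 → I
  i=18: T-R =  2 → C
  shifts repeat with period 5: OVICH

OVICH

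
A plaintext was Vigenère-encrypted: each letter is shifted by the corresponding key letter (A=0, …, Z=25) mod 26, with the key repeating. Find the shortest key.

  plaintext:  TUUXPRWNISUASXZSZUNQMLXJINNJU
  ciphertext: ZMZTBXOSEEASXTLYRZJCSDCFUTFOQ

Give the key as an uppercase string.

  i= 0: Z-T =  6 → G
  i= 1: M-U = 18 → S
  i= 2: Z-U =  5 → F
  i= 3: T-X = 22 → W
  i= 4: B-P = 12 → M
  i= 5: X-R =  6 → G
  i= 6: O-W = 18 → S
  i= 7: S-N =  5 → F
  i= 8: E-I = 22 → W
  i= 9: E-S = 12 → M
  i=10: A-U =  6 → G
  i=11: S-A = 18 → S
  i=12: X-S =  5 → F
  i=13: T-X = 22 → W
  i=14: L-Z = 12 → M
  i=15: Y-S =  6 → G
  i=16: R-Z = 18 → S
  i=17: Z-U =  5 → F
  i=18: J-N = 22 → W
  i=19: C-Q = 12 → M
  i=20: S-M =  6 → G
  i=21: D-L = 18 → S
  i=22: C-X =  5 → F
  i=23: F-J = 22 → W
  i=24: U-I = 12 → M
  i=25: T-N =  6 → G
  i=26: F-N = 18 → S
  i=27: O-J =  5 → F
  i=28: Q-U = 22 → W
  shifts repeat with period 5: GSFWM

GSFWM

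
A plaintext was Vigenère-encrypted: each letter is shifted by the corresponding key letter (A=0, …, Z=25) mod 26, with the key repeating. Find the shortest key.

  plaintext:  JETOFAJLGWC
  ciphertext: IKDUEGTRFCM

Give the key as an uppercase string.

  i= 0: I-J = 25 → Z
  i= 1: K-E =  6 → G
  i= 2: D-T = 10 → K
  i= 3: U-O =  6 → G
  i= 4: E-F = 25 → Z
  i= 5: G-A =  6 → G
  i= 6: T-J = 10 → K
  i= 7: R-L =  6 → G
  i= 8: F-G = 25 → Z
  i= 9: C-W =  6 → G
  i=10: M-C = 10 → K
  shifts repeat with period 4: ZGKG

ZGKG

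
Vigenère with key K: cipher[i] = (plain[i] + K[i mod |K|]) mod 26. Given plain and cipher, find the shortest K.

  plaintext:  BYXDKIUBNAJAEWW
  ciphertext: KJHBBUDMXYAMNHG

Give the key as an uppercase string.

JLKYRM

  i= 0: K-B =  9 → J
  i= 1: J-Y = 11 → L
  i= 2: H-X = 10 → K
  i= 3: B-D = 24 → Y
  i= 4: B-K = 17 → R
  i= 5: U-I = 12 → M
  i= 6: D-U =  9 → J
  i= 7: M-B = 11 → L
  i= 8: X-N = 10 → K
  i= 9: Y-A = 24 → Y
  i=10: A-J = 17 → R
  i=11: M-A = 12 → M
  i=12: N-E =  9 → J
  i=13: H-W = 11 → L
  i=14: G-W = 10 → K
  shifts repeat with period 6: JLKYRM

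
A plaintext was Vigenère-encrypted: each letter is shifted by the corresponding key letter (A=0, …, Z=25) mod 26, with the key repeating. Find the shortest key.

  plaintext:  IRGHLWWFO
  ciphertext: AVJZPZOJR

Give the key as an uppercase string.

  i= 0: A-I = 18 → S
  i= 1: V-R =  4 → E
  i= 2: J-G =  3 → D
  i= 3: Z-H = 18 → S
  i= 4: P-L =  4 → E
  i= 5: Z-W =  3 → D
  i= 6: O-W = 18 → S
  i= 7: J-F =  4 → E
  i= 8: R-O =  3 → D
  shifts repeat with period 3: SED

SED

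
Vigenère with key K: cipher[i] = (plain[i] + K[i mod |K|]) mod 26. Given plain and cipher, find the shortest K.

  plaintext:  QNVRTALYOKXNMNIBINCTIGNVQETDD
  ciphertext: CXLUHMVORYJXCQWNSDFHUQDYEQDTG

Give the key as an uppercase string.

  i= 0: C-Q = 12 → M
  i= 1: X-N = 10 → K
  i= 2: L-V = 16 → Q
  i= 3: U-R =  3 → D
  i= 4: H-T = 14 → O
  i= 5: M-A = 12 → M
  i= 6: V-L = 10 → K
  i= 7: O-Y = 16 → Q
  i= 8: R-O =  3 → D
  i= 9: Y-K = 14 → O
  i=10: J-X = 12 → M
  i=11: X-N = 10 → K
  i=12: C-M = 16 → Q
  i=13: Q-N =  3 → D
  i=14: W-I = 14 → O
  i=15: N-B = 12 → M
  i=16: S-I = 10 → K
  i=17: D-N = 16 → Q
  i=18: F-C =  3 → D
  i=19: H-T = 14 → O
  i=20: U-I = 12 → M
  i=21: Q-G = 10 → K
  i=22: D-N = 16 → Q
  i=23: Y-V =  3 → D
  i=24: E-Q = 14 → O
  i=25: Q-E = 12 → M
  i=26: D-T = 10 → K
  i=27: T-D = 16 → Q
  i=28: G-D =  3 → D
  shifts repeat with period 5: MKQDO

MKQDO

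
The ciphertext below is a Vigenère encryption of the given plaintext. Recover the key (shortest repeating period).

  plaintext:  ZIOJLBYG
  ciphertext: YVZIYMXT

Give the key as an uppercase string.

ZNL

  i= 0: Y-Z = 25 → Z
  i= 1: V-I = 13 → N
  i= 2: Z-O = 11 → L
  i= 3: I-J = 25 → Z
  i= 4: Y-L = 13 → N
  i= 5: M-B = 11 → L
  i= 6: X-Y = 25 → Z
  i= 7: T-G = 13 → N
  shifts repeat with period 3: ZNL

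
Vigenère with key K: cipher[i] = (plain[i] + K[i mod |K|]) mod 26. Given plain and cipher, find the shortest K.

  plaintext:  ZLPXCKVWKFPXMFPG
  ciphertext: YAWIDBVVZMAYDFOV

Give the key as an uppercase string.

ZPHLBRA

  i= 0: Y-Z = 25 → Z
  i= 1: A-L = 15 → P
  i= 2: W-P =  7 → H
  i= 3: I-X = 11 → L
  i= 4: D-C =  1 → B
  i= 5: B-K = 17 → R
  i= 6: V-V =  0 → A
  i= 7: V-W = 25 → Z
  i= 8: Z-K = 15 → P
  i= 9: M-F =  7 → H
  i=10: A-P = 11 → L
  i=11: Y-X =  1 → B
  i=12: D-M = 17 → R
  i=13: F-F =  0 → A
  i=14: O-P = 25 → Z
  i=15: V-G = 15 → P
  shifts repeat with period 7: ZPHLBRA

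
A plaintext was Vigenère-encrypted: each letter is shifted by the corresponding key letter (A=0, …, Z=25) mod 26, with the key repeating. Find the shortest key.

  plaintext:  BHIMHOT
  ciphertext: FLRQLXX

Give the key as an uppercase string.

EEJ

  i= 0: F-B =  4 → E
  i= 1: L-H =  4 → E
  i= 2: R-I =  9 → J
  i= 3: Q-M =  4 → E
  i= 4: L-H =  4 → E
  i= 5: X-O =  9 → J
  i= 6: X-T =  4 → E
  shifts repeat with period 3: EEJ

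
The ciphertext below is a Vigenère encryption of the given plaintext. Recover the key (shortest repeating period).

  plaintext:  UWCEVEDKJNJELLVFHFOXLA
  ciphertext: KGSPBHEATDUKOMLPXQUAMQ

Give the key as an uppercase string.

QKQLGDB

  i= 0: K-U = 16 → Q
  i= 1: G-W = 10 → K
  i= 2: S-C = 16 → Q
  i= 3: P-E = 11 → L
  i= 4: B-V =  6 → G
  i= 5: H-E =  3 → D
  i= 6: E-D =  1 → B
  i= 7: A-K = 16 → Q
  i= 8: T-J = 10 → K
  i= 9: D-N = 16 → Q
  i=10: U-J = 11 → L
  i=11: K-E =  6 → G
  i=12: O-L =  3 → D
  i=13: M-L =  1 → B
  i=14: L-V = 16 → Q
  i=15: P-F = 10 → K
  i=16: X-H = 16 → Q
  i=17: Q-F = 11 → L
  i=18: U-O =  6 → G
  i=19: A-X =  3 → D
  i=20: M-L =  1 → B
  i=21: Q-A = 16 → Q
  shifts repeat with period 7: QKQLGDB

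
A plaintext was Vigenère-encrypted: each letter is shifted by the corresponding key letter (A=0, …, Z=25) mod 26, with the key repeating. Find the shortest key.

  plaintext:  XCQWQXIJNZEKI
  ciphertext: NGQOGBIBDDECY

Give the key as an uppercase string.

QEAS

  i= 0: N-X = 16 → Q
  i= 1: G-C =  4 → E
  i= 2: Q-Q =  0 → A
  i= 3: O-W = 18 → S
  i= 4: G-Q = 16 → Q
  i= 5: B-X =  4 → E
  i= 6: I-I =  0 → A
  i= 7: B-J = 18 → S
  i= 8: D-N = 16 → Q
  i= 9: D-Z =  4 → E
  i=10: E-E =  0 → A
  i=11: C-K = 18 → S
  i=12: Y-I = 16 → Q
  shifts repeat with period 4: QEAS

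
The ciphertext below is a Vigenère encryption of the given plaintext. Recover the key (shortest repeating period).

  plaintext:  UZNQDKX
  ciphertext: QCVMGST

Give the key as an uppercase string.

WDI

  i= 0: Q-U = 22 → W
  i= 1: C-Z =  3 → D
  i= 2: V-N =  8 → I
  i= 3: M-Q = 22 → W
  i= 4: G-D =  3 → D
  i= 5: S-K =  8 → I
  i= 6: T-X = 22 → W
  shifts repeat with period 3: WDI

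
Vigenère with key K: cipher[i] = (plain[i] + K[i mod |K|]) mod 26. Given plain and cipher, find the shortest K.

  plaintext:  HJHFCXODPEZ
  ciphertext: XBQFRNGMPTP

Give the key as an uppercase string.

  i= 0: X-H = 16 → Q
  i= 1: B-J = 18 → S
  i= 2: Q-H =  9 → J
  i= 3: F-F =  0 → A
  i= 4: R-C = 15 → P
  i= 5: N-X = 16 → Q
  i= 6: G-O = 18 → S
  i= 7: M-D =  9 → J
  i= 8: P-P =  0 → A
  i= 9: T-E = 15 → P
  i=10: P-Z = 16 → Q
  shifts repeat with period 5: QSJAP

QSJAP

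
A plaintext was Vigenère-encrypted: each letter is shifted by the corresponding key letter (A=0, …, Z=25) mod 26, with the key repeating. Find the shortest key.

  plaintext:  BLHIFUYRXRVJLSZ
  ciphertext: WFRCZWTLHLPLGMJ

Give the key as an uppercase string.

VUKUUC

  i= 0: W-B = 21 → V
  i= 1: F-L = 20 → U
  i= 2: R-H = 10 → K
  i= 3: C-I = 20 → U
  i= 4: Z-F = 20 → U
  i= 5: W-U =  2 → C
  i= 6: T-Y = 21 → V
  i= 7: L-R = 20 → U
  i= 8: H-X = 10 → K
  i= 9: L-R = 20 → U
  i=10: P-V = 20 → U
  i=11: L-J =  2 → C
  i=12: G-L = 21 → V
  i=13: M-S = 20 → U
  i=14: J-Z = 10 → K
  shifts repeat with period 6: VUKUUC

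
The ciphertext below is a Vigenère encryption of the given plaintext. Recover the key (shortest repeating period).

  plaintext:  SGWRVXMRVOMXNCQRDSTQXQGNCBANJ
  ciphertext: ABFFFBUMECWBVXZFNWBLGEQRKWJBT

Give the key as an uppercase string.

  i= 0: A-S =  8 → I
  i= 1: B-G = 21 → V
  i= 2: F-W =  9 → J
  i= 3: F-R = 14 → O
  i= 4: F-V = 10 → K
  i= 5: B-X =  4 → E
  i= 6: U-M =  8 → I
  i= 7: M-R = 21 → V
  i= 8: E-V =  9 → J
  i= 9: C-O = 14 → O
  i=10: W-M = 10 → K
  i=11: B-X =  4 → E
  i=12: V-N =  8 → I
  i=13: X-C = 21 → V
  i=14: Z-Q =  9 → J
  i=15: F-R = 14 → O
  i=16: N-D = 10 → K
  i=17: W-S =  4 → E
  i=18: B-T =  8 → I
  i=19: L-Q = 21 → V
  i=20: G-X =  9 → J
  i=21: E-Q = 14 → O
  i=22: Q-G = 10 → K
  i=23: R-N =  4 → E
  i=24: K-C =  8 → I
  i=25: W-B = 21 → V
  i=26: J-A =  9 → J
  i=27: B-N = 14 → O
  i=28: T-J = 10 → K
  shifts repeat with period 6: IVJOKE

IVJOKE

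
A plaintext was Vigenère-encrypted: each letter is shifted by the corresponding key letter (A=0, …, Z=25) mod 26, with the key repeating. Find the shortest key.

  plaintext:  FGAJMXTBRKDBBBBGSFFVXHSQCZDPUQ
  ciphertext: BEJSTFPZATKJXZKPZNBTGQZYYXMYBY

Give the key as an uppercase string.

  i= 0: B-F = 22 → W
  i= 1: E-G = 24 → Y
  i= 2: J-A =  9 → J
  i= 3: S-J =  9 → J
  i= 4: T-M =  7 → H
  i= 5: F-X =  8 → I
  i= 6: P-T = 22 → W
  i= 7: Z-B = 24 → Y
  i= 8: A-R =  9 → J
  i= 9: T-K =  9 → J
  i=10: K-D =  7 → H
  i=11: J-B =  8 → I
  i=12: X-B = 22 → W
  i=13: Z-B = 24 → Y
  i=14: K-B =  9 → J
  i=15: P-G =  9 → J
  i=16: Z-S =  7 → H
  i=17: N-F =  8 → I
  i=18: B-F = 22 → W
  i=19: T-V = 24 → Y
  i=20: G-X =  9 → J
  i=21: Q-H =  9 → J
  i=22: Z-S =  7 → H
  i=23: Y-Q =  8 → I
  i=24: Y-C = 22 → W
  i=25: X-Z = 24 → Y
  i=26: M-D =  9 → J
  i=27: Y-P =  9 → J
  i=28: B-U =  7 → H
  i=29: Y-Q =  8 → I
  shifts repeat with period 6: WYJJHI

WYJJHI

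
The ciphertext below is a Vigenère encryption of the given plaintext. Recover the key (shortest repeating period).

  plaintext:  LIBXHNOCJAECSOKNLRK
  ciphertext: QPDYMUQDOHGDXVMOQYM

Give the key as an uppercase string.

FHCB

  i= 0: Q-L =  5 → F
  i= 1: P-I =  7 → H
  i= 2: D-B =  2 → C
  i= 3: Y-X =  1 → B
  i= 4: M-H =  5 → F
  i= 5: U-N =  7 → H
  i= 6: Q-O =  2 → C
  i= 7: D-C =  1 → B
  i= 8: O-J =  5 → F
  i= 9: H-A =  7 → H
  i=10: G-E =  2 → C
  i=11: D-C =  1 → B
  i=12: X-S =  5 → F
  i=13: V-O =  7 → H
  i=14: M-K =  2 → C
  i=15: O-N =  1 → B
  i=16: Q-L =  5 → F
  i=17: Y-R =  7 → H
  i=18: M-K =  2 → C
  shifts repeat with period 4: FHCB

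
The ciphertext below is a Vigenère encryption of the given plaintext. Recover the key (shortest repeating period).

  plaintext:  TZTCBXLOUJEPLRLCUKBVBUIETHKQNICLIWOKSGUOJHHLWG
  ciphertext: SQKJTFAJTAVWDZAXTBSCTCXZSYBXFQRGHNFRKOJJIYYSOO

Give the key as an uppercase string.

ZRRHSIPV

  i= 0: S-T = 25 → Z
  i= 1: Q-Z = 17 → R
  i= 2: K-T = 17 → R
  i= 3: J-C =  7 → H
  i= 4: T-B = 18 → S
  i= 5: F-X =  8 → I
  i= 6: A-L = 15 → P
  i= 7: J-O = 21 → V
  i= 8: T-U = 25 → Z
  i= 9: A-J = 17 → R
  i=10: V-E = 17 → R
  i=11: W-P =  7 → H
  i=12: D-L = 18 → S
  i=13: Z-R =  8 → I
  i=14: A-L = 15 → P
  i=15: X-C = 21 → V
  i=16: T-U = 25 → Z
  i=17: B-K = 17 → R
  i=18: S-B = 17 → R
  i=19: C-V =  7 → H
  i=20: T-B = 18 → S
  i=21: C-U =  8 → I
  i=22: X-I = 15 → P
  i=23: Z-E = 21 → V
  i=24: S-T = 25 → Z
  i=25: Y-H = 17 → R
  i=26: B-K = 17 → R
  i=27: X-Q =  7 → H
  i=28: F-N = 18 → S
  i=29: Q-I =  8 → I
  i=30: R-C = 15 → P
  i=31: G-L = 21 → V
  i=32: H-I = 25 → Z
  i=33: N-W = 17 → R
  i=34: F-O = 17 → R
  i=35: R-K =  7 → H
  i=36: K-S = 18 → S
  i=37: O-G =  8 → I
  i=38: J-U = 15 → P
  i=39: J-O = 21 → V
  i=40: I-J = 25 → Z
  i=41: Y-H = 17 → R
  i=42: Y-H = 17 → R
  i=43: S-L =  7 → H
  i=44: O-W = 18 → S
  i=45: O-G =  8 → I
  shifts repeat with period 8: ZRRHSIPV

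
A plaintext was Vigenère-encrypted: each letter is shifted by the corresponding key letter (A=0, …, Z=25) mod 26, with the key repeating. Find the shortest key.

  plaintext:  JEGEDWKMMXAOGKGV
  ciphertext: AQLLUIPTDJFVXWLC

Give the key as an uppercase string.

RMFH

  i= 0: A-J = 17 → R
  i= 1: Q-E = 12 → M
  i= 2: L-G =  5 → F
  i= 3: L-E =  7 → H
  i= 4: U-D = 17 → R
  i= 5: I-W = 12 → M
  i= 6: P-K =  5 → F
  i= 7: T-M =  7 → H
  i= 8: D-M = 17 → R
  i= 9: J-X = 12 → M
  i=10: F-A =  5 → F
  i=11: V-O =  7 → H
  i=12: X-G = 17 → R
  i=13: W-K = 12 → M
  i=14: L-G =  5 → F
  i=15: C-V =  7 → H
  shifts repeat with period 4: RMFH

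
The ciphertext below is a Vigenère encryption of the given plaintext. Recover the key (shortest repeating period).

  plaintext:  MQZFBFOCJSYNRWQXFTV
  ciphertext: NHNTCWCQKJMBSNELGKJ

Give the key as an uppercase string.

  i= 0: N-M =  1 → B
  i= 1: H-Q = 17 → R
  i= 2: N-Z = 14 → O
  i= 3: T-F = 14 → O
  i= 4: C-B =  1 → B
  i= 5: W-F = 17 → R
  i= 6: C-O = 14 → O
  i= 7: Q-C = 14 → O
  i= 8: K-J =  1 → B
  i= 9: J-S = 17 → R
  i=10: M-Y = 14 → O
  i=11: B-N = 14 → O
  i=12: S-R =  1 → B
  i=13: N-W = 17 → R
  i=14: E-Q = 14 → O
  i=15: L-X = 14 → O
  i=16: G-F =  1 → B
  i=17: K-T = 17 → R
  i=18: J-V = 14 → O
  shifts repeat with period 4: BROO

BROO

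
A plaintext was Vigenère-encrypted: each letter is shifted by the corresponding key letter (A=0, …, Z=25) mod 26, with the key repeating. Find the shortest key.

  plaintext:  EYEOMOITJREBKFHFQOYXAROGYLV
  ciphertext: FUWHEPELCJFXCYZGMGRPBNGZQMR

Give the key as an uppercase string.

BWSTS

  i= 0: F-E =  1 → B
  i= 1: U-Y = 22 → W
  i= 2: W-E = 18 → S
  i= 3: H-O = 19 → T
  i= 4: E-M = 18 → S
  i= 5: P-O =  1 → B
  i= 6: E-I = 22 → W
  i= 7: L-T = 18 → S
  i= 8: C-J = 19 → T
  i= 9: J-R = 18 → S
  i=10: F-E =  1 → B
  i=11: X-B = 22 → W
  i=12: C-K = 18 → S
  i=13: Y-F = 19 → T
  i=14: Z-H = 18 → S
  i=15: G-F =  1 → B
  i=16: M-Q = 22 → W
  i=17: G-O = 18 → S
  i=18: R-Y = 19 → T
  i=19: P-X = 18 → S
  i=20: B-A =  1 → B
  i=21: N-R = 22 → W
  i=22: G-O = 18 → S
  i=23: Z-G = 19 → T
  i=24: Q-Y = 18 → S
  i=25: M-L =  1 → B
  i=26: R-V = 22 → W
  shifts repeat with period 5: BWSTS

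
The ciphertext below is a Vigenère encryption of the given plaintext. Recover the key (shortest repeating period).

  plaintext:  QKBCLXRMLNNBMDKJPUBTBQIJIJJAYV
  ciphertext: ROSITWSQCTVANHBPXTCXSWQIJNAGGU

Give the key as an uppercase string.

BERGIZ

  i= 0: R-Q =  1 → B
  i= 1: O-K =  4 → E
  i= 2: S-B = 17 → R
  i= 3: I-C =  6 → G
  i= 4: T-L =  8 → I
  i= 5: W-X = 25 → Z
  i= 6: S-R =  1 → B
  i= 7: Q-M =  4 → E
  i= 8: C-L = 17 → R
  i= 9: T-N =  6 → G
  i=10: V-N =  8 → I
  i=11: A-B = 25 → Z
  i=12: N-M =  1 → B
  i=13: H-D =  4 → E
  i=14: B-K = 17 → R
  i=15: P-J =  6 → G
  i=16: X-P =  8 → I
  i=17: T-U = 25 → Z
  i=18: C-B =  1 → B
  i=19: X-T =  4 → E
  i=20: S-B = 17 → R
  i=21: W-Q =  6 → G
  i=22: Q-I =  8 → I
  i=23: I-J = 25 → Z
  i=24: J-I =  1 → B
  i=25: N-J =  4 → E
  i=26: A-J = 17 → R
  i=27: G-A =  6 → G
  i=28: G-Y =  8 → I
  i=29: U-V = 25 → Z
  shifts repeat with period 6: BERGIZ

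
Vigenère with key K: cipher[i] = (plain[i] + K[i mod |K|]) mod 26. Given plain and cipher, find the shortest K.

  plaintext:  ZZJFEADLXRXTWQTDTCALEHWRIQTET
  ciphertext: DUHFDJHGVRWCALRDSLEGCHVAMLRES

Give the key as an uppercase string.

EVYAZJ

  i= 0: D-Z =  4 → E
  i= 1: U-Z = 21 → V
  i= 2: H-J = 24 → Y
  i= 3: F-F =  0 → A
  i= 4: D-E = 25 → Z
  i= 5: J-A =  9 → J
  i= 6: H-D =  4 → E
  i= 7: G-L = 21 → V
  i= 8: V-X = 24 → Y
  i= 9: R-R =  0 → A
  i=10: W-X = 25 → Z
  i=11: C-T =  9 → J
  i=12: A-W =  4 → E
  i=13: L-Q = 21 → V
  i=14: R-T = 24 → Y
  i=15: D-D =  0 → A
  i=16: S-T = 25 → Z
  i=17: L-C =  9 → J
  i=18: E-A =  4 → E
  i=19: G-L = 21 → V
  i=20: C-E = 24 → Y
  i=21: H-H =  0 → A
  i=22: V-W = 25 → Z
  i=23: A-R =  9 → J
  i=24: M-I =  4 → E
  i=25: L-Q = 21 → V
  i=26: R-T = 24 → Y
  i=27: E-E =  0 → A
  i=28: S-T = 25 → Z
  shifts repeat with period 6: EVYAZJ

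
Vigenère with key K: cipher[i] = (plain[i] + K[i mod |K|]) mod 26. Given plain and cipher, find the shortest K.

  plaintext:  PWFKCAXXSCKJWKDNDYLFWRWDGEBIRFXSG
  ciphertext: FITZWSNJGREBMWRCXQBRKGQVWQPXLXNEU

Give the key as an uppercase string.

  i= 0: F-P = 16 → Q
  i= 1: I-W = 12 → M
  i= 2: T-F = 14 → O
  i= 3: Z-K = 15 → P
  i= 4: W-C = 20 → U
  i= 5: S-A = 18 → S
  i= 6: N-X = 16 → Q
  i= 7: J-X = 12 → M
  i= 8: G-S = 14 → O
  i= 9: R-C = 15 → P
  i=10: E-K = 20 → U
  i=11: B-J = 18 → S
  i=12: M-W = 16 → Q
  i=13: W-K = 12 → M
  i=14: R-D = 14 → O
  i=15: C-N = 15 → P
  i=16: X-D = 20 → U
  i=17: Q-Y = 18 → S
  i=18: B-L = 16 → Q
  i=19: R-F = 12 → M
  i=20: K-W = 14 → O
  i=21: G-R = 15 → P
  i=22: Q-W = 20 → U
  i=23: V-D = 18 → S
  i=24: W-G = 16 → Q
  i=25: Q-E = 12 → M
  i=26: P-B = 14 → O
  i=27: X-I = 15 → P
  i=28: L-R = 20 → U
  i=29: X-F = 18 → S
  i=30: N-X = 16 → Q
  i=31: E-S = 12 → M
  i=32: U-G = 14 → O
  shifts repeat with period 6: QMOPUS

QMOPUS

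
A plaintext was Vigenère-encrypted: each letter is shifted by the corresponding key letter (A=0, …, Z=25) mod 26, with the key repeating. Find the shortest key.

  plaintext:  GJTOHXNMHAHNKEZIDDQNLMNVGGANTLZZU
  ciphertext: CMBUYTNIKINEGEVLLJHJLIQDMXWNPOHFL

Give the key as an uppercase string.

WDIGRWA

  i= 0: C-G = 22 → W
  i= 1: M-J =  3 → D
  i= 2: B-T =  8 → I
  i= 3: U-O =  6 → G
  i= 4: Y-H = 17 → R
  i= 5: T-X = 22 → W
  i= 6: N-N =  0 → A
  i= 7: I-M = 22 → W
  i= 8: K-H =  3 → D
  i= 9: I-A =  8 → I
  i=10: N-H =  6 → G
  i=11: E-N = 17 → R
  i=12: G-K = 22 → W
  i=13: E-E =  0 → A
  i=14: V-Z = 22 → W
  i=15: L-I =  3 → D
  i=16: L-D =  8 → I
  i=17: J-D =  6 → G
  i=18: H-Q = 17 → R
  i=19: J-N = 22 → W
  i=20: L-L =  0 → A
  i=21: I-M = 22 → W
  i=22: Q-N =  3 → D
  i=23: D-V =  8 → I
  i=24: M-G =  6 → G
  i=25: X-G = 17 → R
  i=26: W-A = 22 → W
  i=27: N-N =  0 → A
  i=28: P-T = 22 → W
  i=29: O-L =  3 → D
  i=30: H-Z =  8 → I
  i=31: F-Z =  6 → G
  i=32: L-U = 17 → R
  shifts repeat with period 7: WDIGRWA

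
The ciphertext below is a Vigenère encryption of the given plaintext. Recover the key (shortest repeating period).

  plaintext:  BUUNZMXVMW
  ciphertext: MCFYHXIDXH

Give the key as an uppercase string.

LIL

  i= 0: M-B = 11 → L
  i= 1: C-U =  8 → I
  i= 2: F-U = 11 → L
  i= 3: Y-N = 11 → L
  i= 4: H-Z =  8 → I
  i= 5: X-M = 11 → L
  i= 6: I-X = 11 → L
  i= 7: D-V =  8 → I
  i= 8: X-M = 11 → L
  i= 9: H-W = 11 → L
  shifts repeat with period 3: LIL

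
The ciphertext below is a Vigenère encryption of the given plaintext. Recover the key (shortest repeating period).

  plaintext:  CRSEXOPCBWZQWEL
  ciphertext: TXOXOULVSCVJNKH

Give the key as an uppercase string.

  i= 0: T-C = 17 → R
  i= 1: X-R =  6 → G
  i= 2: O-S = 22 → W
  i= 3: X-E = 19 → T
  i= 4: O-X = 17 → R
  i= 5: U-O =  6 → G
  i= 6: L-P = 22 → W
  i= 7: V-C = 19 → T
  i= 8: S-B = 17 → R
  i= 9: C-W =  6 → G
  i=10: V-Z = 22 → W
  i=11: J-Q = 19 → T
  i=12: N-W = 17 → R
  i=13: K-E =  6 → G
  i=14: H-L = 22 → W
  shifts repeat with period 4: RGWT

RGWT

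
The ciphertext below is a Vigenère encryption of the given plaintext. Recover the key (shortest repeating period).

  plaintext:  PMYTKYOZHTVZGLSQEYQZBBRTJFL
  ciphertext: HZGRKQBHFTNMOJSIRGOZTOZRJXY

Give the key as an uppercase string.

  i= 0: H-P = 18 → S
  i= 1: Z-M = 13 → N
  i= 2: G-Y =  8 → I
  i= 3: R-T = 24 → Y
  i= 4: K-K =  0 → A
  i= 5: Q-Y = 18 → S
  i= 6: B-O = 13 → N
  i= 7: H-Z =  8 → I
  i= 8: F-H = 24 → Y
  i= 9: T-T =  0 → A
  i=10: N-V = 18 → S
  i=11: M-Z = 13 → N
  i=12: O-G =  8 → I
  i=13: J-L = 24 → Y
  i=14: S-S =  0 → A
  i=15: I-Q = 18 → S
  i=16: R-E = 13 → N
  i=17: G-Y =  8 → I
  i=18: O-Q = 24 → Y
  i=19: Z-Z =  0 → A
  i=20: T-B = 18 → S
  i=21: O-B = 13 → N
  i=22: Z-R =  8 → I
  i=23: R-T = 24 → Y
  i=24: J-J =  0 → A
  i=25: X-F = 18 → S
  i=26: Y-L = 13 → N
  shifts repeat with period 5: SNIYA

SNIYA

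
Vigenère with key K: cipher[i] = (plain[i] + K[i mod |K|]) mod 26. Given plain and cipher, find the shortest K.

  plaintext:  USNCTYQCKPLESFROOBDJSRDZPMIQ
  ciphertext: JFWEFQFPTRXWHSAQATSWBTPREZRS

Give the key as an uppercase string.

  i= 0: J-U = 15 → P
  i= 1: F-S = 13 → N
  i= 2: W-N =  9 → J
  i= 3: E-C =  2 → C
  i= 4: F-T = 12 → M
  i= 5: Q-Y = 18 → S
  i= 6: F-Q = 15 → P
  i= 7: P-C = 13 → N
  i= 8: T-K =  9 → J
  i= 9: R-P =  2 → C
  i=10: X-L = 12 → M
  i=11: W-E = 18 → S
  i=12: H-S = 15 → P
  i=13: S-F = 13 → N
  i=14: A-R =  9 → J
  i=15: Q-O =  2 → C
  i=16: A-O = 12 → M
  i=17: T-B = 18 → S
  i=18: S-D = 15 → P
  i=19: W-J = 13 → N
  i=20: B-S =  9 → J
  i=21: T-R =  2 → C
  i=22: P-D = 12 → M
  i=23: R-Z = 18 → S
  i=24: E-P = 15 → P
  i=25: Z-M = 13 → N
  i=26: R-I =  9 → J
  i=27: S-Q =  2 → C
  shifts repeat with period 6: PNJCMS

PNJCMS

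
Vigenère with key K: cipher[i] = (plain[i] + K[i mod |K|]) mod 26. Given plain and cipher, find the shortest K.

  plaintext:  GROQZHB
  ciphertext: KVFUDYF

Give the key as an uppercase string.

  i= 0: K-G =  4 → E
  i= 1: V-R =  4 → E
  i= 2: F-O = 17 → R
  i= 3: U-Q =  4 → E
  i= 4: D-Z =  4 → E
  i= 5: Y-H = 17 → R
  i= 6: F-B =  4 → E
  shifts repeat with period 3: EER

EER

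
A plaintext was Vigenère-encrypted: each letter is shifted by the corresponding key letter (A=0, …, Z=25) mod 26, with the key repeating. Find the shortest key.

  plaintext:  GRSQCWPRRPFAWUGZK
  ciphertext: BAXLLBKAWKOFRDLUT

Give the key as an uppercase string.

VJF

  i= 0: B-G = 21 → V
  i= 1: A-R =  9 → J
  i= 2: X-S =  5 → F
  i= 3: L-Q = 21 → V
  i= 4: L-C =  9 → J
  i= 5: B-W =  5 → F
  i= 6: K-P = 21 → V
  i= 7: A-R =  9 → J
  i= 8: W-R =  5 → F
  i= 9: K-P = 21 → V
  i=10: O-F =  9 → J
  i=11: F-A =  5 → F
  i=12: R-W = 21 → V
  i=13: D-U =  9 → J
  i=14: L-G =  5 → F
  i=15: U-Z = 21 → V
  i=16: T-K =  9 → J
  shifts repeat with period 3: VJF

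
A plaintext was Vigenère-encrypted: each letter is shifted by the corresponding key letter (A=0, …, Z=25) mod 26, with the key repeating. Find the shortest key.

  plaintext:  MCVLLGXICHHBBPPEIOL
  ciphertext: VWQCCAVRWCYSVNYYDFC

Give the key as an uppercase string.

  i= 0: V-M =  9 → J
  i= 1: W-C = 20 → U
  i= 2: Q-V = 21 → V
  i= 3: C-L = 17 → R
  i= 4: C-L = 17 → R
  i= 5: A-G = 20 → U
  i= 6: V-X = 24 → Y
  i= 7: R-I =  9 → J
  i= 8: W-C = 20 → U
  i= 9: C-H = 21 → V
  i=10: Y-H = 17 → R
  i=11: S-B = 17 → R
  i=12: V-B = 20 → U
  i=13: N-P = 24 → Y
  i=14: Y-P =  9 → J
  i=15: Y-E = 20 → U
  i=16: D-I = 21 → V
  i=17: F-O = 17 → R
  i=18: C-L = 17 → R
  shifts repeat with period 7: JUVRRUY

JUVRRUY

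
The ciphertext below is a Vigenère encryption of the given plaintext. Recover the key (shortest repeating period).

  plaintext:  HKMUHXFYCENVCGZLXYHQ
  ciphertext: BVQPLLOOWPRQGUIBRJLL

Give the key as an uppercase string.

  i= 0: B-H = 20 → U
  i= 1: V-K = 11 → L
  i= 2: Q-M =  4 → E
  i= 3: P-U = 21 → V
  i= 4: L-H =  4 → E
  i= 5: L-X = 14 → O
  i= 6: O-F =  9 → J
  i= 7: O-Y = 16 → Q
  i= 8: W-C = 20 → U
  i= 9: P-E = 11 → L
  i=10: R-N =  4 → E
  i=11: Q-V = 21 → V
  i=12: G-C =  4 → E
  i=13: U-G = 14 → O
  i=14: I-Z =  9 → J
  i=15: B-L = 16 → Q
  i=16: R-X = 20 → U
  i=17: J-Y = 11 → L
  i=18: L-H =  4 → E
  i=19: L-Q = 21 → V
  shifts repeat with period 8: ULEVEOJQ

ULEVEOJQ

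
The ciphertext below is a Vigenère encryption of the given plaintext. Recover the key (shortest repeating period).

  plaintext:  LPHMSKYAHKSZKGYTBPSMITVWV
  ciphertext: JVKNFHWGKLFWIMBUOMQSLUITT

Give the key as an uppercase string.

  i= 0: J-L = 24 → Y
  i= 1: V-P =  6 → G
  i= 2: K-H =  3 → D
  i= 3: N-M =  1 → B
  i= 4: F-S = 13 → N
  i= 5: H-K = 23 → X
  i= 6: W-Y = 24 → Y
  i= 7: G-A =  6 → G
  i= 8: K-H =  3 → D
  i= 9: L-K =  1 → B
  i=10: F-S = 13 → N
  i=11: W-Z = 23 → X
  i=12: I-K = 24 → Y
  i=13: M-G =  6 → G
  i=14: B-Y =  3 → D
  i=15: U-T =  1 → B
  i=16: O-B = 13 → N
  i=17: M-P = 23 → X
  i=18: Q-S = 24 → Y
  i=19: S-M =  6 → G
  i=20: L-I =  3 → D
  i=21: U-T =  1 → B
  i=22: I-V = 13 → N
  i=23: T-W = 23 → X
  i=24: T-V = 24 → Y
  shifts repeat with period 6: YGDBNX

YGDBNX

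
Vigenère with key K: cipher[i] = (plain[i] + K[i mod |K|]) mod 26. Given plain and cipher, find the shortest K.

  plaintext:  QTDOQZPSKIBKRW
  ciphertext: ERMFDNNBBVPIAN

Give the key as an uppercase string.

OYJRN

  i= 0: E-Q = 14 → O
  i= 1: R-T = 24 → Y
  i= 2: M-D =  9 → J
  i= 3: F-O = 17 → R
  i= 4: D-Q = 13 → N
  i= 5: N-Z = 14 → O
  i= 6: N-P = 24 → Y
  i= 7: B-S =  9 → J
  i= 8: B-K = 17 → R
  i= 9: V-I = 13 → N
  i=10: P-B = 14 → O
  i=11: I-K = 24 → Y
  i=12: A-R =  9 → J
  i=13: N-W = 17 → R
  shifts repeat with period 5: OYJRN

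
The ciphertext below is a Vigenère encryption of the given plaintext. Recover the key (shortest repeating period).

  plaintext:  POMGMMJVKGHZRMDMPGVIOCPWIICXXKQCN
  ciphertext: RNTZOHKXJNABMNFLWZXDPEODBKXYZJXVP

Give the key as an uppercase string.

  i= 0: R-P =  2 → C
  i= 1: N-O = 25 → Z
  i= 2: T-M =  7 → H
  i= 3: Z-G = 19 → T
  i= 4: O-M =  2 → C
  i= 5: H-M = 21 → V
  i= 6: K-J =  1 → B
  i= 7: X-V =  2 → C
  i= 8: J-K = 25 → Z
  i= 9: N-G =  7 → H
  i=10: A-H = 19 → T
  i=11: B-Z =  2 → C
  i=12: M-R = 21 → V
  i=13: N-M =  1 → B
  i=14: F-D =  2 → C
  i=15: L-M = 25 → Z
  i=16: W-P =  7 → H
  i=17: Z-G = 19 → T
  i=18: X-V =  2 → C
  i=19: D-I = 21 → V
  i=20: P-O =  1 → B
  i=21: E-C =  2 → C
  i=22: O-P = 25 → Z
  i=23: D-W =  7 → H
  i=24: B-I = 19 → T
  i=25: K-I =  2 → C
  i=26: X-C = 21 → V
  i=27: Y-X =  1 → B
  i=28: Z-X =  2 → C
  i=29: J-K = 25 → Z
  i=30: X-Q =  7 → H
  i=31: V-C = 19 → T
  i=32: P-N =  2 → C
  shifts repeat with period 7: CZHTCVB

CZHTCVB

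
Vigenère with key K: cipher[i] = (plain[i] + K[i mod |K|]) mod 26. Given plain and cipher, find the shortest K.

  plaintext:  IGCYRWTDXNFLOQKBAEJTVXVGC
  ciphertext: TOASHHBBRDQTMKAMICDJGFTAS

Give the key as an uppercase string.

LIYUQ

  i= 0: T-I = 11 → L
  i= 1: O-G =  8 → I
  i= 2: A-C = 24 → Y
  i= 3: S-Y = 20 → U
  i= 4: H-R = 16 → Q
  i= 5: H-W = 11 → L
  i= 6: B-T =  8 → I
  i= 7: B-D = 24 → Y
  i= 8: R-X = 20 → U
  i= 9: D-N = 16 → Q
  i=10: Q-F = 11 → L
  i=11: T-L =  8 → I
  i=12: M-O = 24 → Y
  i=13: K-Q = 20 → U
  i=14: A-K = 16 → Q
  i=15: M-B = 11 → L
  i=16: I-A =  8 → I
  i=17: C-E = 24 → Y
  i=18: D-J = 20 → U
  i=19: J-T = 16 → Q
  i=20: G-V = 11 → L
  i=21: F-X =  8 → I
  i=22: T-V = 24 → Y
  i=23: A-G = 20 → U
  i=24: S-C = 16 → Q
  shifts repeat with period 5: LIYUQ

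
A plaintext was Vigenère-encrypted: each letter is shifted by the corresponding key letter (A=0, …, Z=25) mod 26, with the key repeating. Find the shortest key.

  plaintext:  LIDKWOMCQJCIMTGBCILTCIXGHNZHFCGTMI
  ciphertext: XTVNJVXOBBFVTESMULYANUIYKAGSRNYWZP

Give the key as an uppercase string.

MLSDNHL

  i= 0: X-L = 12 → M
  i= 1: T-I = 11 → L
  i= 2: V-D = 18 → S
  i= 3: N-K =  3 → D
  i= 4: J-W = 13 → N
  i= 5: V-O =  7 → H
  i= 6: X-M = 11 → L
  i= 7: O-C = 12 → M
  i= 8: B-Q = 11 → L
  i= 9: B-J = 18 → S
  i=10: F-C =  3 → D
  i=11: V-I = 13 → N
  i=12: T-M =  7 → H
  i=13: E-T = 11 → L
  i=14: S-G = 12 → M
  i=15: M-B = 11 → L
  i=16: U-C = 18 → S
  i=17: L-I =  3 → D
  i=18: Y-L = 13 → N
  i=19: A-T =  7 → H
  i=20: N-C = 11 → L
  i=21: U-I = 12 → M
  i=22: I-X = 11 → L
  i=23: Y-G = 18 → S
  i=24: K-H =  3 → D
  i=25: A-N = 13 → N
  i=26: G-Z =  7 → H
  i=27: S-H = 11 → L
  i=28: R-F = 12 → M
  i=29: N-C = 11 → L
  i=30: Y-G = 18 → S
  i=31: W-T =  3 → D
  i=32: Z-M = 13 → N
  i=33: P-I =  7 → H
  shifts repeat with period 7: MLSDNHL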